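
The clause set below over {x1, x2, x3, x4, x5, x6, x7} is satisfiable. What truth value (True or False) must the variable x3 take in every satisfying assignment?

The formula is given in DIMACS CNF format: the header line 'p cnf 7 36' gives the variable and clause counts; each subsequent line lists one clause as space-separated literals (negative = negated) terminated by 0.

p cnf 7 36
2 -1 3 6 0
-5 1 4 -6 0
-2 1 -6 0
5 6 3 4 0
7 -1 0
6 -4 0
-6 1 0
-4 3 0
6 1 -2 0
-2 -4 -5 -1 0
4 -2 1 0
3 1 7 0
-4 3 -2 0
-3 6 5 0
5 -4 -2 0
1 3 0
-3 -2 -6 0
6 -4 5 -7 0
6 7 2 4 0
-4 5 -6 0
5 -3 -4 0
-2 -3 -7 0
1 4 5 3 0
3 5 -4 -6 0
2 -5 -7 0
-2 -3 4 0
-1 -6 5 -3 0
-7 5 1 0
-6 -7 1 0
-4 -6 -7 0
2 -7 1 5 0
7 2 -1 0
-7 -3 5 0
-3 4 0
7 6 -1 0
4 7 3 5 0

False

Suppose x3 = True.
The clause (x4) is unit, so x4 = True.
The clause (x6) is unit, so x6 = True.
The clause (x1) is unit, so x1 = True.
The clause (x7) is unit, so x7 = True.
That conflicts with the unit clause (¬x7).
So every satisfying assignment has x3 = False.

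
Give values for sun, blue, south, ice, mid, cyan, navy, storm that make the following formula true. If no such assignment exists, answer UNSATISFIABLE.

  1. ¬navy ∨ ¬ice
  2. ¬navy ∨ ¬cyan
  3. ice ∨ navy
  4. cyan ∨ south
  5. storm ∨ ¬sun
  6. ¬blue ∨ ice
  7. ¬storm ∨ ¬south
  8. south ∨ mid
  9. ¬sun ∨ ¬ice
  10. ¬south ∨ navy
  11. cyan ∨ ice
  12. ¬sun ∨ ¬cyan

Suppose navy = False.
Unit clause (ice) forces ice = True.
Unit clause (¬sun) forces sun = False.
Unit clause (¬south) forces south = False.
Unit clause (cyan) forces cyan = True.
Unit clause (mid) forces mid = True.
All clauses hold; blue, storm can take either value.

sun: False,  blue: True,  south: False,  ice: True,  mid: True,  cyan: True,  navy: False,  storm: False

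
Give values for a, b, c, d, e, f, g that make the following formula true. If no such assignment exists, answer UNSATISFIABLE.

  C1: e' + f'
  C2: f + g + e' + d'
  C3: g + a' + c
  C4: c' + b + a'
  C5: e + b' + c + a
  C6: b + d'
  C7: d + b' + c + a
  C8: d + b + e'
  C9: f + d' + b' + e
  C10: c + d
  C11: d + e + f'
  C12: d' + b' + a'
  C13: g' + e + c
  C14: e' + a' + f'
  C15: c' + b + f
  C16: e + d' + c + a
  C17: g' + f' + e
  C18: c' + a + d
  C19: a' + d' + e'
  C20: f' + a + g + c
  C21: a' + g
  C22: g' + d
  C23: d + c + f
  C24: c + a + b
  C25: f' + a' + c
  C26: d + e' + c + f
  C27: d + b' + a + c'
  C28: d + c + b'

a=0; b=1; c=1; d=1; e=1; f=0; g=1

Case e = 1:
From the singleton clause (f'), f = 0.
Case g = 1:
From the singleton clause (d), d = 1.
From the singleton clause (b), b = 1.
From the singleton clause (a'), a = 0.
No clause remains; c is free.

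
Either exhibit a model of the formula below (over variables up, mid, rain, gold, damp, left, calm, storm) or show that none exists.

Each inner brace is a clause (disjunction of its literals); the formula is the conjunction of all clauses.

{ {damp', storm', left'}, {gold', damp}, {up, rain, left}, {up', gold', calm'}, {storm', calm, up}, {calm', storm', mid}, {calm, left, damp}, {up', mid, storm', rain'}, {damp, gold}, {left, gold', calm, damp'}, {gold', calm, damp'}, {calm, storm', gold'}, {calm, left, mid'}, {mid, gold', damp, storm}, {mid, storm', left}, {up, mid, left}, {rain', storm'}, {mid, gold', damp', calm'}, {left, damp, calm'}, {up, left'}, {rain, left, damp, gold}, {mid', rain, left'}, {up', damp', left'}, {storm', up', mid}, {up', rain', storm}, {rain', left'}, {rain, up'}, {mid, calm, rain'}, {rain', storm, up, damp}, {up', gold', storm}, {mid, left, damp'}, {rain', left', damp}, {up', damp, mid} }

up ↦ 0; mid ↦ 1; rain ↦ 1; gold ↦ 1; damp ↦ 1; left ↦ 0; calm ↦ 1; storm ↦ 0

Case gold = 1:
Unit clause (damp) forces damp = 1.
Unit clause (calm) forces calm = 1.
Unit clause (up') forces up = 0.
Unit clause (mid) forces mid = 1.
Unit clause (left') forces left = 0.
Unit clause (rain) forces rain = 1.
Unit clause (storm') forces storm = 0.
All clauses are satisfied.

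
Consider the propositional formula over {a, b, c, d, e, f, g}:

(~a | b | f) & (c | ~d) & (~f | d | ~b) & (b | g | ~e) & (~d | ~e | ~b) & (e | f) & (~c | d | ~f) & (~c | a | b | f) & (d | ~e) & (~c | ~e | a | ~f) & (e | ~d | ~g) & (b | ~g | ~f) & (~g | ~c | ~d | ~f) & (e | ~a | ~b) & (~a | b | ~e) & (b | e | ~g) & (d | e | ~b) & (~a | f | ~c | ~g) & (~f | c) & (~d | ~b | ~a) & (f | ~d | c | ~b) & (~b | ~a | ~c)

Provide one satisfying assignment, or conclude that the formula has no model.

a=0; b=1; c=1; d=1; e=0; f=1; g=0

Branch on c: set c = 1.
Branch on e: set e = 0.
Unit clause (f) forces f = 1.
Unit clause (d) forces d = 1.
Unit clause (~g) forces g = 0.
Branch on a: set a = 0.
All clauses hold; b can take either value.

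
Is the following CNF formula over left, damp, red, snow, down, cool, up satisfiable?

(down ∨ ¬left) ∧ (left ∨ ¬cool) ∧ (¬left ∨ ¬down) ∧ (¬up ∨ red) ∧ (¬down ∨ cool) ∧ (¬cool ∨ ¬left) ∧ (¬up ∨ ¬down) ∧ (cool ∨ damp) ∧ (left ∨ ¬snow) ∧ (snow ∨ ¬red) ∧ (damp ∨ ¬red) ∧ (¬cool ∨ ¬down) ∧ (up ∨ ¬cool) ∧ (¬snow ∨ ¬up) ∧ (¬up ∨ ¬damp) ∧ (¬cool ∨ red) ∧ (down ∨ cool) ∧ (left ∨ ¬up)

Case down = True:
The clause (¬left) is unit, so left = False.
The clause (¬cool) is unit, so cool = False.
That conflicts with the unit clause (cool).
Undo down and try down = False.
The clause (¬left) is unit, so left = False.
The clause (¬cool) is unit, so cool = False.
That conflicts with the unit clause (cool).
Neither down = True nor down = False works.
No assignment satisfies every clause.

No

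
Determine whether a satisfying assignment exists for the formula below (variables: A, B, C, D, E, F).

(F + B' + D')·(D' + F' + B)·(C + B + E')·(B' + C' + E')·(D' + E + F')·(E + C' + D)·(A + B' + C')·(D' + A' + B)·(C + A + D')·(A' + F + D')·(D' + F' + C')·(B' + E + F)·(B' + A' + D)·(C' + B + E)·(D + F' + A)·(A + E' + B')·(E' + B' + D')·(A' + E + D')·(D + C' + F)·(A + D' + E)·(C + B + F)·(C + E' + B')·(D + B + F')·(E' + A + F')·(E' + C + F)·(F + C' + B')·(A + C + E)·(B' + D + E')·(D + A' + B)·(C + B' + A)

Yes

Suppose F = 0.
Suppose B = 0.
(C) alone gives C = 1.
(E) alone gives E = 1.
(D) alone gives D = 1.
(A') alone gives A = 0.
Every clause now holds.
A satisfying assignment: A: 0,  B: 0,  C: 1,  D: 1,  E: 1,  F: 0.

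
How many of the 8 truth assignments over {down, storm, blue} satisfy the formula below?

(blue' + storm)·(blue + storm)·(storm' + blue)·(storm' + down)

There are 2^3 = 8 truth assignments over (down, storm, blue).
Check each against the 4 clauses (columns in the order down, storm, blue):
  F F F  ✗ fails (blue + storm)
  F F T  ✗ fails (blue' + storm)
  F T F  ✗ fails (storm' + blue)
  F T T  ✗ fails (storm' + down)
  T F F  ✗ fails (blue + storm)
  T F T  ✗ fails (blue' + storm)
  T T F  ✗ fails (storm' + blue)
  T T T  ✓ satisfies all
1 of the 8 rows is a model.

1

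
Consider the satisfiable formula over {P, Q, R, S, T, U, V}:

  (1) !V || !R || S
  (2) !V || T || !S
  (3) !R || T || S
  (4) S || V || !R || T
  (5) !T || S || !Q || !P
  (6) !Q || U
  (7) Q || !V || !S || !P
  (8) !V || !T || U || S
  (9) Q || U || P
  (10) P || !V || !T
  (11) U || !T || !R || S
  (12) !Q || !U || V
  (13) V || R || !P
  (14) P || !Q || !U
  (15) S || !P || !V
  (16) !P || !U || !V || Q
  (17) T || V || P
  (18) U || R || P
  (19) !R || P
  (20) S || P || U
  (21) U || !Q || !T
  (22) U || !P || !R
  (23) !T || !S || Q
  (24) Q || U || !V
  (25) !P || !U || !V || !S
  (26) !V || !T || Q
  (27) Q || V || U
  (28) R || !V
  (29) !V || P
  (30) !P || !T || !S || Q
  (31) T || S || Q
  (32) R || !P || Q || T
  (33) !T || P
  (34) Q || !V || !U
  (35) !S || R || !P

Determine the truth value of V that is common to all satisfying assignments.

False

Suppose V = true.
From the singleton clause (R), R = true.
From the singleton clause (S), S = true.
From the singleton clause (T), T = true.
From the singleton clause (P), P = true.
From the singleton clause (Q), Q = true.
From the singleton clause (U), U = true.
That conflicts with the unit clause (!U).
So every satisfying assignment has V = False.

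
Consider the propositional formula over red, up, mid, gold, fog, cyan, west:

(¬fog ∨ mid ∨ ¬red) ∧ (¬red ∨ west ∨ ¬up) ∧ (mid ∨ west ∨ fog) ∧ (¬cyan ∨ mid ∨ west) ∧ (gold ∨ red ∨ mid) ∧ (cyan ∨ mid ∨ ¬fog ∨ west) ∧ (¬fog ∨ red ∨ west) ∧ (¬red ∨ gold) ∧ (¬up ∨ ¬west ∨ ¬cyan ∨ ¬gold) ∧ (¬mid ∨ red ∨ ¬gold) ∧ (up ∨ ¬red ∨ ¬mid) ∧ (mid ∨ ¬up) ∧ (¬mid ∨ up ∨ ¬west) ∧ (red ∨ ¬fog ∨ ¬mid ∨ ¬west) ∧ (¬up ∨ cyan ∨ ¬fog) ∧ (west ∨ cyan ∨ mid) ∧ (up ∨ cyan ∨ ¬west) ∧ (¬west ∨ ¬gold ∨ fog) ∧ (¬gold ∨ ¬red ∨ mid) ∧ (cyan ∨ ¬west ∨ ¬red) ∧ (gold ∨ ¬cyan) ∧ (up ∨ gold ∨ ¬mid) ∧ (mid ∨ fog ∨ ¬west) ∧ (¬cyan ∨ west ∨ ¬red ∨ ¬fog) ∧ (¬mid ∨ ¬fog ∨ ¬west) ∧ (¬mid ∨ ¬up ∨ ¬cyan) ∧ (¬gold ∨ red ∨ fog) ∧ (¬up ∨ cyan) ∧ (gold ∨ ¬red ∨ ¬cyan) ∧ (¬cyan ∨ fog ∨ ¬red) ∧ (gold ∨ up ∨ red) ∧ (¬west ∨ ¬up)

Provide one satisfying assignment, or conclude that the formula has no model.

red: False; up: False; mid: False; gold: True; fog: True; cyan: True; west: True

Case red = False:
Case gold = True:
From the singleton clause (¬mid), mid = False.
From the singleton clause (¬up), up = False.
From the singleton clause (fog), fog = True.
From the singleton clause (west), west = True.
From the singleton clause (cyan), cyan = True.
All clauses are satisfied.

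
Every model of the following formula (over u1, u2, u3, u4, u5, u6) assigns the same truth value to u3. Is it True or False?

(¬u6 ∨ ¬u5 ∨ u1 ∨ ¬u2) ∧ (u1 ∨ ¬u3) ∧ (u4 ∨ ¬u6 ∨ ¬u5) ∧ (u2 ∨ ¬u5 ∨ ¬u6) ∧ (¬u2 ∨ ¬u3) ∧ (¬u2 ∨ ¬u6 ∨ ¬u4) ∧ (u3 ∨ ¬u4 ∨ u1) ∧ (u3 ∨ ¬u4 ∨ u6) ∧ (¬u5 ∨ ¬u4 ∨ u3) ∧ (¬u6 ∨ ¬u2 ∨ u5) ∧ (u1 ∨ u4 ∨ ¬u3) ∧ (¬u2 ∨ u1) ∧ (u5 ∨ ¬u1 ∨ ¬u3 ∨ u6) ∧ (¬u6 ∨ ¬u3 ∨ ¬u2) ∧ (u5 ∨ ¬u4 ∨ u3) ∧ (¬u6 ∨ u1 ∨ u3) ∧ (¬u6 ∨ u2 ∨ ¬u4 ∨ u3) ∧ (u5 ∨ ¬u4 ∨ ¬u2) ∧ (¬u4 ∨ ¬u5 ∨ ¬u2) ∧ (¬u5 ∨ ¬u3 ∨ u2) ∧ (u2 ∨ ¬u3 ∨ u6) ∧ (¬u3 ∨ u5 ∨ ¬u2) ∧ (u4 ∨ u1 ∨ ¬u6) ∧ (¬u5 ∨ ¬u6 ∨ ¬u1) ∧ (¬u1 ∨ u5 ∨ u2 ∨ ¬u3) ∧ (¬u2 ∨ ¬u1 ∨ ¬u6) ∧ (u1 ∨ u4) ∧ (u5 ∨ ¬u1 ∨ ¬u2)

Suppose u3 = True.
The clause (u1) is unit, so u1 = True.
The clause (¬u2) is unit, so u2 = False.
The clause (¬u5) is unit, so u5 = False.
That conflicts with the unit clause (u5).
So every satisfying assignment has u3 = False.

False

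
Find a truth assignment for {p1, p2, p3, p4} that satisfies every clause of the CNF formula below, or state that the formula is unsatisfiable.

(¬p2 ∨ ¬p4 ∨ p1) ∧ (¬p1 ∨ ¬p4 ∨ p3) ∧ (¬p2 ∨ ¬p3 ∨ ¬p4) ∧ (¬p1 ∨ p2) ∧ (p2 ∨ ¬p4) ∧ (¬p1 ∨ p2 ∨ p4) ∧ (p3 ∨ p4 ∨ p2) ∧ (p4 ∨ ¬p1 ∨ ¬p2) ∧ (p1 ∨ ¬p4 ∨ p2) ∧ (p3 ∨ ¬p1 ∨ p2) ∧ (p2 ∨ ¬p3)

p1=False; p2=True; p3=False; p4=False

Try p1 = False.
Try p2 = True.
Unit clause (¬p4) forces p4 = False.
No clause remains; p3 is free.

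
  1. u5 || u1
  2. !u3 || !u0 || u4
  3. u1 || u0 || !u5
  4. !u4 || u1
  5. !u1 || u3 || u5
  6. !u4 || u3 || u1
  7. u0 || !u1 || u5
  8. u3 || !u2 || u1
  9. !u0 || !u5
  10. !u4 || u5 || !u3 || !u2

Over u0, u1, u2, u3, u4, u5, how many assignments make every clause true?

There are 2^6 = 64 truth assignments over (u0, u1, u2, u3, u4, u5).
Split on u4. With u4 = true, the clauses containing u4 are satisfied and !u4 drops from the rest; 5 of the 2^5 = 32 assignments to the other variables satisfy what remains.
With u4 = false, by the same count on the reduced clause set, 4 assignments work.
Total: 5 + 4 = 9.

9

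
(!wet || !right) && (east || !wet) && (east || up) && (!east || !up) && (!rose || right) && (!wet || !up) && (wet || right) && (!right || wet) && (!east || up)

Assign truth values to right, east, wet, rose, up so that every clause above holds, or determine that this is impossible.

Branch on wet: set wet = false.
Unit clause (right) forces right = true.
Now (!right) is unsatisfied and unit — conflict.
Undo wet and try wet = true.
Unit clause (!right) forces right = false.
Unit clause (east) forces east = true.
Unit clause (!up) forces up = false.
Now (up) is unsatisfied and unit — conflict.
Both values of wet lead to a conflict.

UNSATISFIABLE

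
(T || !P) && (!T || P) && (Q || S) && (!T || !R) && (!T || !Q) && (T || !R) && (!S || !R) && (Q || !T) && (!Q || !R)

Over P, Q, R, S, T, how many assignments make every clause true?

There are 2^5 = 32 truth assignments over (P, Q, R, S, T).
Split on P. With P = true, the clauses containing P are satisfied and !P drops from the rest; 0 of the 2^4 = 16 assignments to the other variables satisfy what remains.
With P = false, by the same count on the reduced clause set, 3 assignments work.
(One model: P=F, Q=F, R=F, S=T, T=F.)
Total: 0 + 3 = 3.

3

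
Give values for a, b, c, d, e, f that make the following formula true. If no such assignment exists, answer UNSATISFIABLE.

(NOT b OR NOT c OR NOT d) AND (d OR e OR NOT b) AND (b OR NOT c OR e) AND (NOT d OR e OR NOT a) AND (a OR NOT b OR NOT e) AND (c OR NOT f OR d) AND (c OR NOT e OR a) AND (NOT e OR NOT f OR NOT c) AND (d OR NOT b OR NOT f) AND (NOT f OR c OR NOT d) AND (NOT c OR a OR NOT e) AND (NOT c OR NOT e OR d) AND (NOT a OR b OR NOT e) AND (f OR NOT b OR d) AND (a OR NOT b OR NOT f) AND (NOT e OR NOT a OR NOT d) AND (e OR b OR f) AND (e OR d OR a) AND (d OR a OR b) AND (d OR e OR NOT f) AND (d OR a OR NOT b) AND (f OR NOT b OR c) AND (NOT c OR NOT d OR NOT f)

Suppose b = false.
Suppose c = false.
Suppose f = false.
From the singleton clause (e), e = true.
From the singleton clause (a), a = true.
Now (NOT a) is unsatisfied and unit — conflict.
That branch fails; take f = true instead.
From the singleton clause (d), d = true.
Now (NOT d) is unsatisfied and unit — conflict.
Either choice for f ends in contradiction.
That branch fails; take c = true instead.
From the singleton clause (e), e = true.
From the singleton clause (NOT f), f = false.
From the singleton clause (a), a = true.
Now (NOT a) is unsatisfied and unit — conflict.
Either choice for c ends in contradiction.
That branch fails; take b = true instead.
Suppose c = false.
From the singleton clause (f), f = true.
From the singleton clause (d), d = true.
Now (NOT d) is unsatisfied and unit — conflict.
That branch fails; take c = true instead.
From the singleton clause (NOT d), d = false.
From the singleton clause (e), e = true.
Now (NOT e) is unsatisfied and unit — conflict.
Either choice for c ends in contradiction.
Either choice for b ends in contradiction.

UNSATISFIABLE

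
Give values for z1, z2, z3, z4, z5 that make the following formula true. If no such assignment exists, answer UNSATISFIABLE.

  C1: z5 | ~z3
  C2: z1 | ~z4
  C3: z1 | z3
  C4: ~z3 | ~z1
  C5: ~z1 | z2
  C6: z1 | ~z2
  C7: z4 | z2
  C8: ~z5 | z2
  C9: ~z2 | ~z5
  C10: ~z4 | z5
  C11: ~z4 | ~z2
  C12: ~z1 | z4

Case z5 = 1:
The clause (z2) is unit, so z2 = 1.
But (~z2) is also a unit clause — contradiction.
Undo z5 and try z5 = 0.
The clause (~z3) is unit, so z3 = 0.
The clause (z1) is unit, so z1 = 1.
The clause (z2) is unit, so z2 = 1.
The clause (~z4) is unit, so z4 = 0.
But (z4) is also a unit clause — contradiction.
Neither z5 = 1 nor z5 = 0 works.

UNSATISFIABLE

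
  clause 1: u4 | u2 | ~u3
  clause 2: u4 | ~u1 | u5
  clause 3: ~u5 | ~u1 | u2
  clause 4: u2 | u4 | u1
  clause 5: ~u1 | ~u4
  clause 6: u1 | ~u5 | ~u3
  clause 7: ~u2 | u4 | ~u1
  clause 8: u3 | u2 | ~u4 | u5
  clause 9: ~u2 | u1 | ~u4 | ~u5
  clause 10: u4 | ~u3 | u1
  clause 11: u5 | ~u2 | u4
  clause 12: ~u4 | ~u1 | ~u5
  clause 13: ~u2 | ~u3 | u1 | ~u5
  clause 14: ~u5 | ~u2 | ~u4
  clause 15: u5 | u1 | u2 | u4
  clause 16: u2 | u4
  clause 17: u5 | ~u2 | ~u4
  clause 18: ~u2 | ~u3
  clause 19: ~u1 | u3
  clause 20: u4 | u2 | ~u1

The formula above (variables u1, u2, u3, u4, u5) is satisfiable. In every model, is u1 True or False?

False

Suppose u1 = 1.
(~u4) alone gives u4 = 0.
(u5) alone gives u5 = 1.
(u2) alone gives u2 = 1.
That conflicts with the unit clause (~u2).
So every satisfying assignment has u1 = False.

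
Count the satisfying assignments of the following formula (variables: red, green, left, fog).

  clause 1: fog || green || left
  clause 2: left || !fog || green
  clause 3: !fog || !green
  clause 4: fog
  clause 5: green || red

1

There are 2^4 = 16 truth assignments over (red, green, left, fog).
Split on left. With left = true, the clauses containing left are satisfied and !left drops from the rest; 1 of the 2^3 = 8 assignments to the other variables satisfy what remains.
With left = false, by the same count on the reduced clause set, 0 assignments work.
Total: 1 + 0 = 1.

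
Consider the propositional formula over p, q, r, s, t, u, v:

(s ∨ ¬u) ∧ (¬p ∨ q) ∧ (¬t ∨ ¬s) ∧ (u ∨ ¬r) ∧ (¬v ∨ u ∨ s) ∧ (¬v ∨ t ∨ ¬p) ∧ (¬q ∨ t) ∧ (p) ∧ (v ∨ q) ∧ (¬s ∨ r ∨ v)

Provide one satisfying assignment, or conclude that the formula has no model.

(p) alone gives p = True.
(q) alone gives q = True.
(t) alone gives t = True.
(¬s) alone gives s = False.
(¬u) alone gives u = False.
(¬r) alone gives r = False.
(¬v) alone gives v = False.
Every clause now holds.

p: True; q: True; r: False; s: False; t: True; u: False; v: False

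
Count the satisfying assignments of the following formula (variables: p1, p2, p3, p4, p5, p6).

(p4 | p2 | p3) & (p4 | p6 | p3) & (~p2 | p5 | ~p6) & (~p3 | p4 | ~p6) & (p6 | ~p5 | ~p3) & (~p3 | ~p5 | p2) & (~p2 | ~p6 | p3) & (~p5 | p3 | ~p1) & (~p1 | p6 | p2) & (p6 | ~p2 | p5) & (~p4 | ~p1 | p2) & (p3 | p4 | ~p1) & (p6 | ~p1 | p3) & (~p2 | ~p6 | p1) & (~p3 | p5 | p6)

There are 2^6 = 64 truth assignments over (p1, p2, p3, p4, p5, p6).
Split on p5. With p5 = 1, the clauses containing p5 are satisfied and ~p5 drops from the rest; 4 of the 2^5 = 32 assignments to the other variables satisfy what remains.
With p5 = 0, by the same count on the reduced clause set, 3 assignments work.
Total: 4 + 3 = 7.

7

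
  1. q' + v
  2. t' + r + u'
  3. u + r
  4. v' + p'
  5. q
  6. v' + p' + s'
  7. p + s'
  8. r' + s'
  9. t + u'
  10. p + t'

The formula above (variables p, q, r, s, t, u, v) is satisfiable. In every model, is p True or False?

Suppose p = 1.
The clause (v') is unit, so v = 0.
The clause (q') is unit, so q = 0.
That conflicts with the unit clause (q).
So every satisfying assignment has p = False.

False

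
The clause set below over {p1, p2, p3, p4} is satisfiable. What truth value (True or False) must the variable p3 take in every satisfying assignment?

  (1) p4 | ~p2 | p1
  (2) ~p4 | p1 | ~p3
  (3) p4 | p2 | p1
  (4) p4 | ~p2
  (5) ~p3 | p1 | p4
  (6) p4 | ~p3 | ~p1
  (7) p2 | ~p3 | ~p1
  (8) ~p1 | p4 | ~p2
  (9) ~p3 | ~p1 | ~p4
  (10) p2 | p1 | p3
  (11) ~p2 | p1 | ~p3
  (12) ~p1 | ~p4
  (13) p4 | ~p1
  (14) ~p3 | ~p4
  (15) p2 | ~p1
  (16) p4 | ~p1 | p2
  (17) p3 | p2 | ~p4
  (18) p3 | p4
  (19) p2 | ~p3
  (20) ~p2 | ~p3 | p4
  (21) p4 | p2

False

Suppose p3 = 1.
(~p4) alone gives p4 = 0.
(~p2) alone gives p2 = 0.
That conflicts with the unit clause (p2).
So every satisfying assignment has p3 = False.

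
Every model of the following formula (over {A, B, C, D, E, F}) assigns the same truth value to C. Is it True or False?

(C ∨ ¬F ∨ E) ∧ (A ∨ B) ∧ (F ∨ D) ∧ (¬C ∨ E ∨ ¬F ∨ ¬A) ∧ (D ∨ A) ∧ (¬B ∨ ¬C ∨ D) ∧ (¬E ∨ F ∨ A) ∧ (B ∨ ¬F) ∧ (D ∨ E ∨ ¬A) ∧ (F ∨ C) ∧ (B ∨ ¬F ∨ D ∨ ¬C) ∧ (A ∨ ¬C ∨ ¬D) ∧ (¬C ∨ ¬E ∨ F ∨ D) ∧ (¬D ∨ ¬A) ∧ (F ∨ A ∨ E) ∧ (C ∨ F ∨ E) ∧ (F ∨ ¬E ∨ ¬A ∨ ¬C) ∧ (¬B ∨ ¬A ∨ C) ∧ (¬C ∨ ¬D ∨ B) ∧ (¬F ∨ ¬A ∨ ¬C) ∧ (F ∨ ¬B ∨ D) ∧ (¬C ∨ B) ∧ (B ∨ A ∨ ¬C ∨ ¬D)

Suppose C = True.
Unit clause (B) forces B = True.
Unit clause (D) forces D = True.
Unit clause (A) forces A = True.
But (¬A) is also a unit clause — contradiction.
So every satisfying assignment has C = False.

False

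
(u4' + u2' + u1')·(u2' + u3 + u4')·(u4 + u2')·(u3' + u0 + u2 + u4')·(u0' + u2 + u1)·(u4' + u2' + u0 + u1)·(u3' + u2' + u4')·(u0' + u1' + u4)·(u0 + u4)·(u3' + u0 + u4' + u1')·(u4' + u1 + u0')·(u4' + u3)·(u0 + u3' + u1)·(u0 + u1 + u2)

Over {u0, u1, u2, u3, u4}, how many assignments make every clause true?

1

There are 2^5 = 32 truth assignments over (u0, u1, u2, u3, u4).
Split on u2. With u2 = 1, the clauses containing u2 are satisfied and u2' drops from the rest; 0 of the 2^4 = 16 assignments to the other variables satisfy what remains.
With u2 = 0, by the same count on the reduced clause set, 1 assignment works.
Total: 0 + 1 = 1.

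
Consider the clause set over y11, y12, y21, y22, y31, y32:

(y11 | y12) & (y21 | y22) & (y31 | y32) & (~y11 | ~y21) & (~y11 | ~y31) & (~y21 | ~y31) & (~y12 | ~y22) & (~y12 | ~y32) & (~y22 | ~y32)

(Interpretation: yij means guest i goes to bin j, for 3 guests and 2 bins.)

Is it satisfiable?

Unsatisfiable

Case y11 = 1:
From the singleton clause (~y21), y21 = 0.
From the singleton clause (y22), y22 = 1.
From the singleton clause (~y31), y31 = 0.
From the singleton clause (y32), y32 = 1.
Now (~y32) is unsatisfied and unit — conflict.
That branch fails; take y11 = 0 instead.
From the singleton clause (y12), y12 = 1.
From the singleton clause (~y22), y22 = 0.
From the singleton clause (y21), y21 = 1.
From the singleton clause (~y31), y31 = 0.
From the singleton clause (y32), y32 = 1.
Now (~y32) is unsatisfied and unit — conflict.
Both values of y11 lead to a conflict.
No assignment satisfies every clause.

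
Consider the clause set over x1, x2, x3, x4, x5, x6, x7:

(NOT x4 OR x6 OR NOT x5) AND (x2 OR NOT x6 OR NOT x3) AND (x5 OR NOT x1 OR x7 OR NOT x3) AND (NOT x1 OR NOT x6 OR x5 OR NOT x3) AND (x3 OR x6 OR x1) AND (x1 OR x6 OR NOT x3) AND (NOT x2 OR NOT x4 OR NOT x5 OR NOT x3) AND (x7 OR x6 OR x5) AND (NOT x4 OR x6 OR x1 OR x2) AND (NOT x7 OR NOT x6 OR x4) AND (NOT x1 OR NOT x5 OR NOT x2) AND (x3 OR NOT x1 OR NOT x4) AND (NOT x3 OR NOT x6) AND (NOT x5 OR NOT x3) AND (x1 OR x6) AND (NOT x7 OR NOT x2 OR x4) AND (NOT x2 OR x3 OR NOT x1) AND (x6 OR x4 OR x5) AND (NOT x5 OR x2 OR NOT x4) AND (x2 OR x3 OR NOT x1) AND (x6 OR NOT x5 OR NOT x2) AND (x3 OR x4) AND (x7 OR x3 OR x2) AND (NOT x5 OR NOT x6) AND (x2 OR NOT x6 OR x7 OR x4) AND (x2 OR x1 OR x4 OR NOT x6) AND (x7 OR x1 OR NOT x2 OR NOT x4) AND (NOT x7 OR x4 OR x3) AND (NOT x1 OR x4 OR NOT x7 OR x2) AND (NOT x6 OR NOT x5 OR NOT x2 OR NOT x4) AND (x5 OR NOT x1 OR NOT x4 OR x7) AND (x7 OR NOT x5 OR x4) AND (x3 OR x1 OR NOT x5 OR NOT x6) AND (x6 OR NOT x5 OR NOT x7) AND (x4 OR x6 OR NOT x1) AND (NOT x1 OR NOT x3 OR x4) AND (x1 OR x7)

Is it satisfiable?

Yes, satisfiable

Case x3 = true:
Unit clause (NOT x6) forces x6 = false.
Unit clause (x1) forces x1 = true.
Unit clause (NOT x5) forces x5 = false.
Unit clause (x7) forces x7 = true.
Unit clause (x4) forces x4 = true.
Every clause is now satisfied; x2 is unconstrained.
A satisfying assignment: x1: true; x2: true; x3: true; x4: true; x5: false; x6: false; x7: true.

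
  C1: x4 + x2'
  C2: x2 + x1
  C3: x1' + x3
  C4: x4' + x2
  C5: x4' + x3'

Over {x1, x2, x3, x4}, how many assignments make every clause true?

There are 2^4 = 16 truth assignments over (x1, x2, x3, x4).
Check each against the 5 clauses (columns in the order x1, x2, x3, x4):
  F F F F  ✗ fails (x2 + x1)
  F F F T  ✗ fails (x2 + x1)
  F F T F  ✗ fails (x2 + x1)
  F F T T  ✗ fails (x2 + x1)
  F T F F  ✗ fails (x4 + x2')
  F T F T  ✓ satisfies all
  F T T F  ✗ fails (x4 + x2')
  F T T T  ✗ fails (x4' + x3')
  T F F F  ✗ fails (x1' + x3)
  T F F T  ✗ fails (x1' + x3)
  T F T F  ✓ satisfies all
  T F T T  ✗ fails (x4' + x2)
  T T F F  ✗ fails (x4 + x2')
  T T F T  ✗ fails (x1' + x3)
  T T T F  ✗ fails (x4 + x2')
  T T T T  ✗ fails (x4' + x3')
2 of the 16 rows are models.

2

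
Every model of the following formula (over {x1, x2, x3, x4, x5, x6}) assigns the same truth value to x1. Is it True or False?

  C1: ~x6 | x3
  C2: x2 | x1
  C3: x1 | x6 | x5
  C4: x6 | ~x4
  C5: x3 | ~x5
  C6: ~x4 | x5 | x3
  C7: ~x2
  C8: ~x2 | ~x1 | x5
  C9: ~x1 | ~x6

True

Suppose x1 = 0.
From the singleton clause (x2), x2 = 1.
That conflicts with the unit clause (~x2).
So every satisfying assignment has x1 = True.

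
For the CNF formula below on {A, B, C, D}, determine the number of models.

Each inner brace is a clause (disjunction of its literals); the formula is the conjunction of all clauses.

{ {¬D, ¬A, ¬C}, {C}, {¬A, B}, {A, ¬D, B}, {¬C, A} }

There are 2^4 = 16 truth assignments over (A, B, C, D).
Split on D. With D = True, the clauses containing D are satisfied and ¬D drops from the rest; 0 of the 2^3 = 8 assignments to the other variables satisfy what remains.
With D = False, by the same count on the reduced clause set, 1 assignment works.
(One model: A=T, B=T, C=T, D=F.)
Total: 0 + 1 = 1.

1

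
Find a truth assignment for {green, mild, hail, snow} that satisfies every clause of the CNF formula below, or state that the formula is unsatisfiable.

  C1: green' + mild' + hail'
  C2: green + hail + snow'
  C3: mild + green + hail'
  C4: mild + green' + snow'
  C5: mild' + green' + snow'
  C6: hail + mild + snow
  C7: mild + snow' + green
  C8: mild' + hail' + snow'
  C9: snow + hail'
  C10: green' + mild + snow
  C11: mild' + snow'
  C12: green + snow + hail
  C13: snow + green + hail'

green: 1, mild: 1, hail: 0, snow: 0

Try snow = 0.
(hail') alone gives hail = 0.
(mild) alone gives mild = 1.
(green) alone gives green = 1.
Every clause now holds.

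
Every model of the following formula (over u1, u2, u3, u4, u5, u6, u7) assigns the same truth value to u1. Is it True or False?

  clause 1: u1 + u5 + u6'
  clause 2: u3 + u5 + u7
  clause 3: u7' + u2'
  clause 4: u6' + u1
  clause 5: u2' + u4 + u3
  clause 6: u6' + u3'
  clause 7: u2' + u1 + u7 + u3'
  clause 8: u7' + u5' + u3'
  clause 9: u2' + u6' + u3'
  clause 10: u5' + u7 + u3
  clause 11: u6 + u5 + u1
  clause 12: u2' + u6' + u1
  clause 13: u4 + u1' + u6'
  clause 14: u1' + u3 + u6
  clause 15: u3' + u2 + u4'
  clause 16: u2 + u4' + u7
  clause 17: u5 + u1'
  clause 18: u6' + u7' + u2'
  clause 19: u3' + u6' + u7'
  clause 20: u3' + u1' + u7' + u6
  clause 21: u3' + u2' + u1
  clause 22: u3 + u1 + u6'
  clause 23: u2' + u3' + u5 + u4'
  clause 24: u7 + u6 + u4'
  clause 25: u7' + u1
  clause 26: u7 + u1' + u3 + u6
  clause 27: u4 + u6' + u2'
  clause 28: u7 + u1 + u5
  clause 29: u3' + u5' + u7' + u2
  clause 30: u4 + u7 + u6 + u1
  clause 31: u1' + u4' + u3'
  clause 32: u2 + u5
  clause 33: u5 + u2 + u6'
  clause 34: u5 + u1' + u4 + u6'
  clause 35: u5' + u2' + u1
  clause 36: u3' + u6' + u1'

Suppose u1 = 0.
Unit clause (u6') forces u6 = 0.
Unit clause (u5) forces u5 = 1.
Unit clause (u7') forces u7 = 0.
Unit clause (u3) forces u3 = 1.
Unit clause (u2') forces u2 = 0.
Unit clause (u4') forces u4 = 0.
But (u4) is also a unit clause — contradiction.
So every satisfying assignment has u1 = True.

True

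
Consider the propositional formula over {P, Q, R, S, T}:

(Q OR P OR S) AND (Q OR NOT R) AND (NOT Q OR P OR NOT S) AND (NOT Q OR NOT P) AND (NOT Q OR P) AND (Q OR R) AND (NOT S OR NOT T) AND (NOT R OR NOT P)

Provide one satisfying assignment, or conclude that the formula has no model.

UNSATISFIABLE

Suppose Q = true.
The clause (NOT P) is unit, so P = false.
But (P) is also a unit clause — contradiction.
Undo Q and try Q = false.
The clause (NOT R) is unit, so R = false.
But (R) is also a unit clause — contradiction.
Both values of Q lead to a conflict.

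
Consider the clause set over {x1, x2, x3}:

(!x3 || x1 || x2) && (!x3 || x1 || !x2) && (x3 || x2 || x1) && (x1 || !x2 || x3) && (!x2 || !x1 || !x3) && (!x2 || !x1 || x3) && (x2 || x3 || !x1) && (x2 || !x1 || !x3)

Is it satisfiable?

Try x3 = false.
Try x2 = true.
From the singleton clause (x1), x1 = true.
But (!x1) is also a unit clause — contradiction.
So x2 must be the other value — set x2 = false.
From the singleton clause (x1), x1 = true.
But (!x1) is also a unit clause — contradiction.
Neither x2 = true nor x2 = false works.
So x3 must be the other value — set x3 = true.
Try x1 = true.
From the singleton clause (!x2), x2 = false.
But (x2) is also a unit clause — contradiction.
So x1 must be the other value — set x1 = false.
From the singleton clause (x2), x2 = true.
But (!x2) is also a unit clause — contradiction.
Neither x1 = true nor x1 = false works.
Neither x3 = true nor x3 = false works.
No assignment satisfies every clause.

No, unsatisfiable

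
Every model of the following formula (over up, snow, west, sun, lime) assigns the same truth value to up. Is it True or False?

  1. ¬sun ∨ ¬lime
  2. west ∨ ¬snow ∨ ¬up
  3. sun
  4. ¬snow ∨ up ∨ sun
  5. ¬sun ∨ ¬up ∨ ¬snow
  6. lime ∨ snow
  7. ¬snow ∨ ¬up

False

Suppose up = True.
The clause (sun) is unit, so sun = True.
The clause (¬lime) is unit, so lime = False.
The clause (¬snow) is unit, so snow = False.
But (snow) is also a unit clause — contradiction.
So every satisfying assignment has up = False.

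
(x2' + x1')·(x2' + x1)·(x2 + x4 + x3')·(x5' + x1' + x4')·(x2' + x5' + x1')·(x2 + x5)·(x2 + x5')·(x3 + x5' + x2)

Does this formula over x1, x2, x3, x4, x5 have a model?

Branch on x2: set x2 = 0.
The clause (x5) is unit, so x5 = 1.
But (x5') is also a unit clause — contradiction.
Undo x2 and try x2 = 1.
The clause (x1') is unit, so x1 = 0.
But (x1) is also a unit clause — contradiction.
Both values of x2 lead to a conflict.
No assignment satisfies every clause.

No, unsatisfiable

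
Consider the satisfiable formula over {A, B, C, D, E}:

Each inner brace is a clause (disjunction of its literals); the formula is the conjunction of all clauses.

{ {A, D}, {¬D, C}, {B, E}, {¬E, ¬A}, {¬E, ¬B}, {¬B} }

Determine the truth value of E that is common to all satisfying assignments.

Suppose E = False.
Unit clause (B) forces B = True.
That conflicts with the unit clause (¬B).
So every satisfying assignment has E = True.

True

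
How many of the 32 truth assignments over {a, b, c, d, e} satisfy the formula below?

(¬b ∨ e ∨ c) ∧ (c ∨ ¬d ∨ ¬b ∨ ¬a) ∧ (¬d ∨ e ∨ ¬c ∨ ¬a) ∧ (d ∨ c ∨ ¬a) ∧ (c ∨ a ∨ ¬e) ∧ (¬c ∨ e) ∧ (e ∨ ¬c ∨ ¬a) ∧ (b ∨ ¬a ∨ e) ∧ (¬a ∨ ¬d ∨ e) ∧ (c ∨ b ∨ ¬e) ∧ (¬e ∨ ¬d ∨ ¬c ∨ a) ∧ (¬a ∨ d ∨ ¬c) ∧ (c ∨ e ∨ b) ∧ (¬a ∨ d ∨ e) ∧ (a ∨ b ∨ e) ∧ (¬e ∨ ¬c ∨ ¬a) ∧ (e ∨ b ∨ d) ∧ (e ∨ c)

2

There are 2^5 = 32 truth assignments over (a, b, c, d, e).
Split on b. With b = True, the clauses containing b are satisfied and ¬b drops from the rest; 1 of the 2^4 = 16 assignments to the other variables satisfy what remains.
With b = False, by the same count on the reduced clause set, 1 assignment works.
(One model: a=F, b=F, c=T, d=F, e=T.)
Total: 1 + 1 = 2.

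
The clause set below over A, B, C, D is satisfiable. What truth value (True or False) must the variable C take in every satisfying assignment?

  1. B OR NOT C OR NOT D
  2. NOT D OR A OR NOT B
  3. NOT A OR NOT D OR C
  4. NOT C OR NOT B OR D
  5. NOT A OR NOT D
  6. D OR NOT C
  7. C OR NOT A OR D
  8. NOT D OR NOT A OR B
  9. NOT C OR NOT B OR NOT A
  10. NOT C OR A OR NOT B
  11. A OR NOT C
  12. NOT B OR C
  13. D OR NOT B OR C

Suppose C = true.
Unit clause (D) forces D = true.
Unit clause (B) forces B = true.
Unit clause (A) forces A = true.
Now (NOT A) is unsatisfied and unit — conflict.
So every satisfying assignment has C = False.

False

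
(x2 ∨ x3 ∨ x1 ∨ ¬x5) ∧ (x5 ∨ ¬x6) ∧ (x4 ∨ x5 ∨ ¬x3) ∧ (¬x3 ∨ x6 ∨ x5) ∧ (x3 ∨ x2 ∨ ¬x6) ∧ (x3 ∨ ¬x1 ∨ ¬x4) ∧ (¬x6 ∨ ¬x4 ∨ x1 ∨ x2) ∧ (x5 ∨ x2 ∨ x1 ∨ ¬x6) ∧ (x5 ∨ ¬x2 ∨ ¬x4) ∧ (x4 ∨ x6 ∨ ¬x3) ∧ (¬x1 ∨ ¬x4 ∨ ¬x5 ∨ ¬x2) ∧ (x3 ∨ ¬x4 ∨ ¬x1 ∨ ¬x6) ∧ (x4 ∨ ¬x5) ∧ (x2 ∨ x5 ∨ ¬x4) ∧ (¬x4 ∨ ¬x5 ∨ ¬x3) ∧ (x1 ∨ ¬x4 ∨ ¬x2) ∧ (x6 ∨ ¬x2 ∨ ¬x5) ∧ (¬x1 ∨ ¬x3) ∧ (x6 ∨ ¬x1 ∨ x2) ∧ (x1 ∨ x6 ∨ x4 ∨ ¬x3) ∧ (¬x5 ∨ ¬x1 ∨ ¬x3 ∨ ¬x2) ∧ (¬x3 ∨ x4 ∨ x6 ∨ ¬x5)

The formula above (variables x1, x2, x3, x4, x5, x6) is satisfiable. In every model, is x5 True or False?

False

Suppose x5 = True.
(x4) alone gives x4 = True.
(¬x3) alone gives x3 = False.
(¬x1) alone gives x1 = False.
(x2) alone gives x2 = True.
But (¬x2) is also a unit clause — contradiction.
So every satisfying assignment has x5 = False.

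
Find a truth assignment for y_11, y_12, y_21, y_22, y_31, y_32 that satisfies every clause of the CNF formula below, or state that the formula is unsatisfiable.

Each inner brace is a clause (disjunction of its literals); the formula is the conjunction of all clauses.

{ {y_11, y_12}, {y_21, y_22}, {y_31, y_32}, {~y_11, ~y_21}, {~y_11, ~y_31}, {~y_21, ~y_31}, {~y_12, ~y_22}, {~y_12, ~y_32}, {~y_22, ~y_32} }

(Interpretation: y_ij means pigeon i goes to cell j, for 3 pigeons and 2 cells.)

UNSATISFIABLE

Branch on y_11: set y_11 = 1.
(~y_21) alone gives y_21 = 0.
(y_22) alone gives y_22 = 1.
(~y_31) alone gives y_31 = 0.
(y_32) alone gives y_32 = 1.
Now (~y_32) is unsatisfied and unit — conflict.
Undo y_11 and try y_11 = 0.
(y_12) alone gives y_12 = 1.
(~y_22) alone gives y_22 = 0.
(y_21) alone gives y_21 = 1.
(~y_31) alone gives y_31 = 0.
(y_32) alone gives y_32 = 1.
Now (~y_32) is unsatisfied and unit — conflict.
Both values of y_11 lead to a conflict.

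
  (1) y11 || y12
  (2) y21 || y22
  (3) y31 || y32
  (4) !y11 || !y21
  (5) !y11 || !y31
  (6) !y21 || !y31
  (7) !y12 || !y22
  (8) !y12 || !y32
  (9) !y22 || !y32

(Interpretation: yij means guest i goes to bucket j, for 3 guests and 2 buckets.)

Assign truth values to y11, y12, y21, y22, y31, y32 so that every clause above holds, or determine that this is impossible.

Case y11 = true:
Unit clause (!y21) forces y21 = false.
Unit clause (y22) forces y22 = true.
Unit clause (!y31) forces y31 = false.
Unit clause (y32) forces y32 = true.
But (!y32) is also a unit clause — contradiction.
Backtrack on y11: now try y11 = false.
Unit clause (y12) forces y12 = true.
Unit clause (!y22) forces y22 = false.
Unit clause (y21) forces y21 = true.
Unit clause (!y31) forces y31 = false.
Unit clause (y32) forces y32 = true.
But (!y32) is also a unit clause — contradiction.
Both values of y11 lead to a conflict.

UNSATISFIABLE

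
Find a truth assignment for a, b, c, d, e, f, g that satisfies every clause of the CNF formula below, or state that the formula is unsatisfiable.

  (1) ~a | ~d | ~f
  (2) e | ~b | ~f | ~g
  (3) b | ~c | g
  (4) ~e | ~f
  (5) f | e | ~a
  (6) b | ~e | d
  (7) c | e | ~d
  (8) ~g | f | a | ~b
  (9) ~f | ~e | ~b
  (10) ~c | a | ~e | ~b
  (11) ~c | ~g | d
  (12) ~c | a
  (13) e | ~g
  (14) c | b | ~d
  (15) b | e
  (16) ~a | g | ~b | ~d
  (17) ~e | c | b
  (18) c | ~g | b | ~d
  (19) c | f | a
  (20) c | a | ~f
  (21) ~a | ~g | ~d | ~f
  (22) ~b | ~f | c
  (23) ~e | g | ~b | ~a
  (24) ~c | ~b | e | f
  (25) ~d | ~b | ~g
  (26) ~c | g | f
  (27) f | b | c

a: 1,  b: 1,  c: 0,  d: 0,  e: 1,  f: 0,  g: 1

Suppose e = 1.
From the singleton clause (~f), f = 0.
Suppose b = 1.
Suppose g = 1.
From the singleton clause (a), a = 1.
From the singleton clause (~d), d = 0.
From the singleton clause (~c), c = 0.
Every clause now holds.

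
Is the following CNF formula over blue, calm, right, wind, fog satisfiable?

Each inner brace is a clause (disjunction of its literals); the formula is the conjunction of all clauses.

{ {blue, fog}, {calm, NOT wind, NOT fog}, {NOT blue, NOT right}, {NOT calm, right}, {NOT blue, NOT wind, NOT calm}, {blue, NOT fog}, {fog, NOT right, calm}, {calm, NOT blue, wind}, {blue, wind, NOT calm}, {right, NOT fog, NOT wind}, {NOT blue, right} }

No

Case blue = true:
Unit clause (NOT right) forces right = false.
That conflicts with the unit clause (right).
Undo blue and try blue = false.
Unit clause (fog) forces fog = true.
That conflicts with the unit clause (NOT fog).
Neither blue = true nor blue = false works.
No assignment satisfies every clause.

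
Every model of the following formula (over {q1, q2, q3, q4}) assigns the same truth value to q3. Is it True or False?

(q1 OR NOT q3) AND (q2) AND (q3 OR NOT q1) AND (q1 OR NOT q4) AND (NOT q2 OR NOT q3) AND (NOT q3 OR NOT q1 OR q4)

False

Suppose q3 = true.
The clause (q1) is unit, so q1 = true.
The clause (q2) is unit, so q2 = true.
Now (NOT q2) is unsatisfied and unit — conflict.
So every satisfying assignment has q3 = False.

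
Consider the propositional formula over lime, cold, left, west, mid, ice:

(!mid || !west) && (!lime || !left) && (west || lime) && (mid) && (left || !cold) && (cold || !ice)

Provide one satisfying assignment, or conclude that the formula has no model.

lime: true; cold: false; left: false; west: false; mid: true; ice: false

(mid) alone gives mid = true.
(!west) alone gives west = false.
(lime) alone gives lime = true.
(!left) alone gives left = false.
(!cold) alone gives cold = false.
(!ice) alone gives ice = false.
All clauses are satisfied.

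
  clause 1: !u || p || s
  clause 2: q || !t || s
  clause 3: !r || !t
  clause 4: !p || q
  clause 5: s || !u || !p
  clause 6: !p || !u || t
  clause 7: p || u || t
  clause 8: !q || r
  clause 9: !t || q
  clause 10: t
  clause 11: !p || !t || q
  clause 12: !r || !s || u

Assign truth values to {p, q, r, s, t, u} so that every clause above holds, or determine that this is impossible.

The clause (t) is unit, so t = true.
The clause (!r) is unit, so r = false.
The clause (!q) is unit, so q = false.
Now (q) is unsatisfied and unit — conflict.

UNSATISFIABLE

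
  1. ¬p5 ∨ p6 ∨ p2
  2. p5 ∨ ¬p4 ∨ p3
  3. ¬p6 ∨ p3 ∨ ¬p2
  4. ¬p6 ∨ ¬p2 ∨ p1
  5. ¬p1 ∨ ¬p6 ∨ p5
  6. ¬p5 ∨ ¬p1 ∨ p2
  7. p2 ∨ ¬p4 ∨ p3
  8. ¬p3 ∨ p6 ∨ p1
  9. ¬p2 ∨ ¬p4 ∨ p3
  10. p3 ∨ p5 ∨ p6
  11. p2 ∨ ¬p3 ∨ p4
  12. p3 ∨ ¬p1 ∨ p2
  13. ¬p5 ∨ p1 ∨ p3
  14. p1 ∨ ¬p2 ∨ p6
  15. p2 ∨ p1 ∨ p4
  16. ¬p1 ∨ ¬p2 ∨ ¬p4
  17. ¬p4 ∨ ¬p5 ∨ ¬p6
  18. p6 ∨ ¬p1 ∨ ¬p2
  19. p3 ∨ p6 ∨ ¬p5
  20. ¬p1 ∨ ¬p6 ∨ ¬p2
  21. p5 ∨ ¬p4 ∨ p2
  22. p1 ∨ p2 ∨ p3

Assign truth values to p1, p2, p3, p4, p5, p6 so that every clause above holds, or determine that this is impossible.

UNSATISFIABLE

Try p5 = False.
Try p4 = False.
Try p1 = False.
Unit clause (p2) forces p2 = True.
Unit clause (¬p6) forces p6 = False.
Now (p6) is unsatisfied and unit — conflict.
That branch fails; take p1 = True instead.
Unit clause (¬p6) forces p6 = False.
Unit clause (p3) forces p3 = True.
Unit clause (p2) forces p2 = True.
Now (¬p2) is unsatisfied and unit — conflict.
Either choice for p1 ends in contradiction.
That branch fails; take p4 = True instead.
Unit clause (p3) forces p3 = True.
Unit clause (p2) forces p2 = True.
Unit clause (¬p1) forces p1 = False.
Unit clause (¬p6) forces p6 = False.
Now (p6) is unsatisfied and unit — conflict.
Either choice for p4 ends in contradiction.
That branch fails; take p5 = True instead.
Try p6 = True.
Unit clause (¬p4) forces p4 = False.
Try p3 = True.
Unit clause (p2) forces p2 = True.
Unit clause (p1) forces p1 = True.
Now (¬p1) is unsatisfied and unit — conflict.
That branch fails; take p3 = False instead.
Unit clause (¬p2) forces p2 = False.
Unit clause (¬p1) forces p1 = False.
Now (p1) is unsatisfied and unit — conflict.
Either choice for p3 ends in contradiction.
That branch fails; take p6 = False instead.
Unit clause (p2) forces p2 = True.
Unit clause (p1) forces p1 = True.
Now (¬p1) is unsatisfied and unit — conflict.
Either choice for p6 ends in contradiction.
Either choice for p5 ends in contradiction.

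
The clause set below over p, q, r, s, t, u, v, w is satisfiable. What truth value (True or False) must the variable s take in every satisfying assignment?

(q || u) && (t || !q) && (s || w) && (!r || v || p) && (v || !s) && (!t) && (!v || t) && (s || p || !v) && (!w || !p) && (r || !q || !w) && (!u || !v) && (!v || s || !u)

False

Suppose s = true.
(v) alone gives v = true.
(!t) alone gives t = false.
That conflicts with the unit clause (t).
So every satisfying assignment has s = False.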